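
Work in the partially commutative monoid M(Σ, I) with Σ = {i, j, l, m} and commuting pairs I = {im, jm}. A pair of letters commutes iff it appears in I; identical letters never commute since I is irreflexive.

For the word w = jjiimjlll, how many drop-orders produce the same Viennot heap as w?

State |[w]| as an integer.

6

0(j) covers ∅
1(j) covers 0:j
2(i) covers 1:j
3(i) covers 2:i
4(m) covers ∅
5(j) covers 3:i
6(l) covers 4:m, 5:j
7(l) covers 6:l
8(l) covers 7:l
floor of heap: 0:j, 4:m
completions by unplaced set U, small U first (add the entries for U minus each lowest piece of U):
  |U|=1: {8}:1
  |U|=2: {7,8}:1
  |U|=3: {6,7,8}:1
  |U|=4: {4,6,7,8}:1  {5,6,7,8}:1
  |U|=5: {3,5,6,7,8}:1  {4,5,6,7,8}:2
  |U|=6: {2,3,5,6,7,8}:1  {3,4,5,6,7,8}:3
  |U|=7: {1,2,3,5,6,7,8}:1  {2,3,4,5,6,7,8}:4
  start at 0(j): 5
  start at 4(m): 1
sum over floor = 6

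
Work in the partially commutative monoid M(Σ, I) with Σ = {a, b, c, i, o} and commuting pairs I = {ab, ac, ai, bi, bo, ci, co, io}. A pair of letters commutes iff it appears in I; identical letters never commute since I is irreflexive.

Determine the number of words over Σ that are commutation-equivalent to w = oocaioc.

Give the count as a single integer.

105

#0=o has no predecessor
#1=o depends on [0:o]
#2=c has no predecessor
#3=a depends on [1:o]
#4=i has no predecessor
#5=o depends on [3:a]
#6=c depends on [2:c]
sources: [0:o, 2:c, 4:i]
N(rest) = Σ N(rest − s) over sources s of rest; N(one piece) = 1:
  size 1 → [4]=1  [5]=1  [6]=1
  size 2 → [2,6]=1  [3,5]=1  [4,5]=2  [4,6]=2  [5,6]=2
  size 3 → [1,3,5]=1  [2,4,6]=3  [2,5,6]=3  [3,4,5]=3  [3,5,6]=3  [4,5,6]=6
  size 4 → [0,1,3,5]=1  [1,3,4,5]=4  [1,3,5,6]=4  [2,3,5,6]=6  [2,4,5,6]=12  [3,4,5,6]=12
  size 5 → [0,1,3,4,5]=5  [0,1,3,5,6]=5  [1,2,3,5,6]=10  [1,3,4,5,6]=20  [2,3,4,5,6]=30
  first=0(o) contributes 60
  first=2(c) contributes 30
  first=4(i) contributes 15
|[w]| = 105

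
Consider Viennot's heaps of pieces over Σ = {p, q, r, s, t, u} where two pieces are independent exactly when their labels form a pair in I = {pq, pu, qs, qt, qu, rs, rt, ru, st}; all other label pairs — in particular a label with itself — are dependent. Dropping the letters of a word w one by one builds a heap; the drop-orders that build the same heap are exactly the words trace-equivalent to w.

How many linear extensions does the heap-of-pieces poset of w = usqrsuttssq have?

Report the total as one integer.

drop 0:u onto floor
drop 1:s onto {0:u}
drop 2:q onto floor
drop 3:r onto {2:q}
drop 4:s onto {1:s}
drop 5:u onto {4:s}
drop 6:t onto {5:u}
drop 7:t onto {6:t}
drop 8:s onto {5:u}
drop 9:s onto {8:s}
drop 10:q onto {3:r}
ground layer = {0:u, 2:q}
drop-orders for the pieces not yet dropped (sum over which currently-grounded one goes next):
  1 to go: {7} 1  {9} 1  {10} 1
  2 to go: {3,10} 1  {6,7} 1  {7,9} 2  {7,10} 2  {8,9} 1  {9,10} 2
  3 to go: {2,3,10} 1  {3,7,10} 3  {3,9,10} 3  {6,7,9} 3  {6,7,10} 3  {7,8,9} 3  {7,9,10} 6  {8,9,10} 3
  4 to go: {2,3,7,10} 4  {2,3,9,10} 4  {3,6,7,10} 6  {3,7,9,10} 12  {3,8,9,10} 6  {6,7,8,9} 6  {6,7,9,10} 12  {7,8,9,10} 12
  5 to go: {2,3,6,7,10} 10  {2,3,7,9,10} 20  {2,3,8,9,10} 10  {3,6,7,9,10} 30  {3,7,8,9,10} 30  {5,6,7,8,9} 6  {6,7,8,9,10} 30
  6 to go: {2,3,6,7,9,10} 60  {2,3,7,8,9,10} 60  {3,6,7,8,9,10} 90  {4,5,6,7,8,9} 6  {5,6,7,8,9,10} 36
  7 to go: {1,4,5,6,7,8,9} 6  {2,3,6,7,8,9,10} 210  {3,5,6,7,8,9,10} 126  {4,5,6,7,8,9,10} 42
  8 to go: {0,1,4,5,6,7,8,9} 6  {1,4,5,6,7,8,9,10} 48  {2,3,5,6,7,8,9,10} 336  {3,4,5,6,7,8,9,10} 168
  9 to go: {0,1,4,5,6,7,8,9,10} 54  {1,3,4,5,6,7,8,9,10} 216  {2,3,4,5,6,7,8,9,10} 504
  if 0:u drops first: 720 orders
  if 2:q drops first: 270 orders
heap linearizations: 990

990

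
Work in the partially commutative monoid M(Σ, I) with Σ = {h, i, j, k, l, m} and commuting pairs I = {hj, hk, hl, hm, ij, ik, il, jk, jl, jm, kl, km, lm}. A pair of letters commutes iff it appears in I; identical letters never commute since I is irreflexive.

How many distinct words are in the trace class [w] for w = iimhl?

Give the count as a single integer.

0(i) covers ∅
1(i) covers 0:i
2(m) covers 1:i
3(h) covers 1:i
4(l) covers ∅
floor of heap: 0:i, 4:l
completions by unplaced set U, small U first (add the entries for U minus each lowest piece of U):
  |U|=1: {2}:1  {3}:1  {4}:1
  |U|=2: {2,3}:2  {2,4}:2  {3,4}:2
  |U|=3: {1,2,3}:2  {2,3,4}:6
  start at 0(i): 8
  start at 4(l): 2
sum over floor = 10

10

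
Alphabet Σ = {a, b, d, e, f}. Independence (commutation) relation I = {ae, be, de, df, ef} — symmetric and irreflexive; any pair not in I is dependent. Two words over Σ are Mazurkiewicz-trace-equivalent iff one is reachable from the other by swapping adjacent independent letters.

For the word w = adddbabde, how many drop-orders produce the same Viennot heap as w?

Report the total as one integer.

9

drop 0:a onto floor
drop 1:d onto {0:a}
drop 2:d onto {1:d}
drop 3:d onto {2:d}
drop 4:b onto {3:d}
drop 5:a onto {4:b}
drop 6:b onto {5:a}
drop 7:d onto {6:b}
drop 8:e onto floor
ground layer = {0:a, 8:e}
drop-orders for the pieces not yet dropped (sum over which currently-grounded one goes next):
  1 to go: {7} 1  {8} 1
  2 to go: {6,7} 1  {7,8} 2
  3 to go: {5,6,7} 1  {6,7,8} 3
  4 to go: {4,5,6,7} 1  {5,6,7,8} 4
  5 to go: {3,4,5,6,7} 1  {4,5,6,7,8} 5
  6 to go: {2,3,4,5,6,7} 1  {3,4,5,6,7,8} 6
  7 to go: {1,2,3,4,5,6,7} 1  {2,3,4,5,6,7,8} 7
  if 0:a drops first: 8 orders
  if 8:e drops first: 1 orders
heap linearizations: 9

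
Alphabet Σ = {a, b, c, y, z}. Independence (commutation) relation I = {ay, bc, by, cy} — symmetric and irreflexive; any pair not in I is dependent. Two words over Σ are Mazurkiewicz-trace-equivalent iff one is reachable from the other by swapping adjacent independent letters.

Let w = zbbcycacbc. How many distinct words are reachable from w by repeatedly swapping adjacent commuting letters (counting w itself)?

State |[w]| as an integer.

162

drop 0:z onto floor
drop 1:b onto {0:z}
drop 2:b onto {1:b}
drop 3:c onto {0:z}
drop 4:y onto {0:z}
drop 5:c onto {3:c}
drop 6:a onto {2:b, 5:c}
drop 7:c onto {6:a}
drop 8:b onto {6:a}
drop 9:c onto {7:c}
ground layer = {0:z}
drop-orders for the pieces not yet dropped (sum over which currently-grounded one goes next):
  1 to go: {4} 1  {8} 1  {9} 1
  2 to go: {4,8} 2  {4,9} 2  {7,9} 1  {8,9} 2
  3 to go: {4,7,9} 3  {4,8,9} 6  {7,8,9} 3
  4 to go: {4,7,8,9} 12  {6,7,8,9} 3
  5 to go: {2,6,7,8,9} 3  {4,6,7,8,9} 15  {5,6,7,8,9} 3
  6 to go: {1,2,6,7,8,9} 3  {2,4,6,7,8,9} 18  {2,5,6,7,8,9} 6  {3,5,6,7,8,9} 3  {4,5,6,7,8,9} 18
  7 to go: {1,2,4,6,7,8,9} 21  {1,2,5,6,7,8,9} 9  {2,3,5,6,7,8,9} 9  {2,4,5,6,7,8,9} 42  {3,4,5,6,7,8,9} 21
  8 to go: {1,2,3,5,6,7,8,9} 18  {1,2,4,5,6,7,8,9} 72  {2,3,4,5,6,7,8,9} 72
  if 0:z drops first: 162 orders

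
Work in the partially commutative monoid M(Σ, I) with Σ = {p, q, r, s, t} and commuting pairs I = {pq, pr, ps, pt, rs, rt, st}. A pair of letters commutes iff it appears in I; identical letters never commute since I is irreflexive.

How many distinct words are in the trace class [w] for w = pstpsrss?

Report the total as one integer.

840

#0=p has no predecessor
#1=s has no predecessor
#2=t has no predecessor
#3=p depends on [0:p]
#4=s depends on [1:s]
#5=r has no predecessor
#6=s depends on [4:s]
#7=s depends on [6:s]
sources: [0:p, 1:s, 2:t, 5:r]
N(rest) = Σ N(rest − s) over sources s of rest; N(one piece) = 1:
  size 1 → [2]=1  [3]=1  [5]=1  [7]=1
  size 2 → [0,3]=1  [2,3]=2  [2,5]=2  [2,7]=2  [3,5]=2  [3,7]=2  [5,7]=2  [6,7]=1
  size 3 → [0,2,3]=3  [0,3,5]=3  [0,3,7]=3  [2,3,5]=6  [2,3,7]=6  [2,5,7]=6  [2,6,7]=3  [3,5,7]=6  [3,6,7]=3  [4,6,7]=1  [5,6,7]=3
  size 4 → [0,2,3,5]=12  [0,2,3,7]=12  [0,3,5,7]=12  [0,3,6,7]=6  [1,4,6,7]=1  [2,3,5,7]=24  [2,3,6,7]=12  [2,4,6,7]=4  [2,5,6,7]=12  [3,4,6,7]=4  [3,5,6,7]=12  [4,5,6,7]=4
  size 5 → [0,2,3,5,7]=60  [0,2,3,6,7]=30  [0,3,4,6,7]=10  [0,3,5,6,7]=30  [1,2,4,6,7]=5  [1,3,4,6,7]=5  [1,4,5,6,7]=5  [2,3,4,6,7]=20  [2,3,5,6,7]=60  [2,4,5,6,7]=20  [3,4,5,6,7]=20
  size 6 → [0,1,3,4,6,7]=15  [0,2,3,4,6,7]=60  [0,2,3,5,6,7]=180  [0,3,4,5,6,7]=60  [1,2,3,4,6,7]=30  [1,2,4,5,6,7]=30  [1,3,4,5,6,7]=30  [2,3,4,5,6,7]=120
  first=0(p) contributes 210
  first=1(s) contributes 420
  first=2(t) contributes 105
  first=5(r) contributes 105
|[w]| = 840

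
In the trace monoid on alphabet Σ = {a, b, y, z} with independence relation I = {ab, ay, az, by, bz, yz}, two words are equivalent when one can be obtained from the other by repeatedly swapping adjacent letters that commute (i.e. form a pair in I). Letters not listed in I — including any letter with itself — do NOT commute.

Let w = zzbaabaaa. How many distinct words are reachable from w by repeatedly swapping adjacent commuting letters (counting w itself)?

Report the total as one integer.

756

#0=z has no predecessor
#1=z depends on [0:z]
#2=b has no predecessor
#3=a has no predecessor
#4=a depends on [3:a]
#5=b depends on [2:b]
#6=a depends on [4:a]
#7=a depends on [6:a]
#8=a depends on [7:a]
sources: [0:z, 2:b, 3:a]
N(rest) = Σ N(rest − s) over sources s of rest; N(one piece) = 1:
  size 1 → [1]=1  [5]=1  [8]=1
  size 2 → [0,1]=1  [1,5]=2  [1,8]=2  [2,5]=1  [5,8]=2  [7,8]=1
  size 3 → [0,1,5]=3  [0,1,8]=3  [1,2,5]=3  [1,5,8]=6  [1,7,8]=3  [2,5,8]=3  [5,7,8]=3  [6,7,8]=1
  size 4 → [0,1,2,5]=6  [0,1,5,8]=12  [0,1,7,8]=6  [1,2,5,8]=12  [1,5,7,8]=12  [1,6,7,8]=4  [2,5,7,8]=6  [4,6,7,8]=1  [5,6,7,8]=4
  size 5 → [0,1,2,5,8]=30  [0,1,5,7,8]=30  [0,1,6,7,8]=10  [1,2,5,7,8]=30  [1,4,6,7,8]=5  [1,5,6,7,8]=20  [2,5,6,7,8]=10  [3,4,6,7,8]=1  [4,5,6,7,8]=5
  size 6 → [0,1,2,5,7,8]=90  [0,1,4,6,7,8]=15  [0,1,5,6,7,8]=60  [1,2,5,6,7,8]=60  [1,3,4,6,7,8]=6  [1,4,5,6,7,8]=30  [2,4,5,6,7,8]=15  [3,4,5,6,7,8]=6
  size 7 → [0,1,2,5,6,7,8]=210  [0,1,3,4,6,7,8]=21  [0,1,4,5,6,7,8]=105  [1,2,4,5,6,7,8]=105  [1,3,4,5,6,7,8]=42  [2,3,4,5,6,7,8]=21
  first=0(z) contributes 168
  first=2(b) contributes 168
  first=3(a) contributes 420
|[w]| = 756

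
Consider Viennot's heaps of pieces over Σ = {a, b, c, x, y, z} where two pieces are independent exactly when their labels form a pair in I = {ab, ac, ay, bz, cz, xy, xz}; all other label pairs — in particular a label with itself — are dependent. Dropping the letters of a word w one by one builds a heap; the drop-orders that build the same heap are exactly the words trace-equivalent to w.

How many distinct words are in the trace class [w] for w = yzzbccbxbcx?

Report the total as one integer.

45

drop 0:y onto floor
drop 1:z onto {0:y}
drop 2:z onto {1:z}
drop 3:b onto {0:y}
drop 4:c onto {3:b}
drop 5:c onto {4:c}
drop 6:b onto {5:c}
drop 7:x onto {6:b}
drop 8:b onto {7:x}
drop 9:c onto {8:b}
drop 10:x onto {9:c}
ground layer = {0:y}
drop-orders for the pieces not yet dropped (sum over which currently-grounded one goes next):
  1 to go: {2} 1  {10} 1
  2 to go: {1,2} 1  {2,10} 2  {9,10} 1
  3 to go: {1,2,10} 3  {2,9,10} 3  {8,9,10} 1
  4 to go: {1,2,9,10} 6  {2,8,9,10} 4  {7,8,9,10} 1
  5 to go: {1,2,8,9,10} 10  {2,7,8,9,10} 5  {6,7,8,9,10} 1
  6 to go: {1,2,7,8,9,10} 15  {2,6,7,8,9,10} 6  {5,6,7,8,9,10} 1
  7 to go: {1,2,6,7,8,9,10} 21  {2,5,6,7,8,9,10} 7  {4,5,6,7,8,9,10} 1
  8 to go: {1,2,5,6,7,8,9,10} 28  {2,4,5,6,7,8,9,10} 8  {3,4,5,6,7,8,9,10} 1
  9 to go: {1,2,4,5,6,7,8,9,10} 36  {2,3,4,5,6,7,8,9,10} 9
  if 0:y drops first: 45 orders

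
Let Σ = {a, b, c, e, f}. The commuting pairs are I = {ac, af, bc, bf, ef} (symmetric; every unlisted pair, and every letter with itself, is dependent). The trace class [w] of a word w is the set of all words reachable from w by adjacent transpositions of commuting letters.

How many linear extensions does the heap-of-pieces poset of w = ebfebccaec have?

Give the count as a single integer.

#0=e has no predecessor
#1=b depends on [0:e]
#2=f has no predecessor
#3=e depends on [1:b]
#4=b depends on [3:e]
#5=c depends on [2:f, 3:e]
#6=c depends on [5:c]
#7=a depends on [4:b]
#8=e depends on [6:c, 7:a]
#9=c depends on [8:e]
sources: [0:e, 2:f]
N(rest) = Σ N(rest − s) over sources s of rest; N(one piece) = 1:
  size 1 → [9]=1
  size 2 → [8,9]=1
  size 3 → [6,8,9]=1  [7,8,9]=1
  size 4 → [4,7,8,9]=1  [5,6,8,9]=1  [6,7,8,9]=2
  size 5 → [2,5,6,8,9]=1  [4,6,7,8,9]=3  [5,6,7,8,9]=3
  size 6 → [2,5,6,7,8,9]=4  [4,5,6,7,8,9]=6
  size 7 → [2,4,5,6,7,8,9]=10  [3,4,5,6,7,8,9]=6
  size 8 → [1,3,4,5,6,7,8,9]=6  [2,3,4,5,6,7,8,9]=16
  first=0(e) contributes 22
  first=2(f) contributes 6
|[w]| = 28

28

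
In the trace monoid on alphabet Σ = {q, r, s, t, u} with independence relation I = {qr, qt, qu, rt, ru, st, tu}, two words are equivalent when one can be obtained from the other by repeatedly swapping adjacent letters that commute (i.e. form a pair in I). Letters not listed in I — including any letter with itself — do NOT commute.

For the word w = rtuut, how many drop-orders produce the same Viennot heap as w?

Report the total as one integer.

30

0(r) covers ∅
1(t) covers ∅
2(u) covers ∅
3(u) covers 2:u
4(t) covers 1:t
floor of heap: 0:r, 1:t, 2:u
completions by unplaced set U, small U first (add the entries for U minus each lowest piece of U):
  |U|=1: {0}:1  {3}:1  {4}:1
  |U|=2: {0,3}:2  {0,4}:2  {1,4}:1  {2,3}:1  {3,4}:2
  |U|=3: {0,1,4}:3  {0,2,3}:3  {0,3,4}:6  {1,3,4}:3  {2,3,4}:3
  start at 0(r): 6
  start at 1(t): 12
  start at 2(u): 12
sum over floor = 30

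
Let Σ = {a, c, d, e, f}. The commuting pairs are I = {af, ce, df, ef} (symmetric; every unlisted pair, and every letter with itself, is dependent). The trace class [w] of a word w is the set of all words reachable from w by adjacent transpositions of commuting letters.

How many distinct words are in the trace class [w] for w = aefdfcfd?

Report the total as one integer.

20

0(a) covers ∅
1(e) covers 0:a
2(f) covers ∅
3(d) covers 1:e
4(f) covers 2:f
5(c) covers 3:d, 4:f
6(f) covers 5:c
7(d) covers 5:c
floor of heap: 0:a, 2:f
completions by unplaced set U, small U first (add the entries for U minus each lowest piece of U):
  |U|=1: {6}:1  {7}:1
  |U|=2: {6,7}:2
  |U|=3: {5,6,7}:2
  |U|=4: {3,5,6,7}:2  {4,5,6,7}:2
  |U|=5: {1,3,5,6,7}:2  {2,4,5,6,7}:2  {3,4,5,6,7}:4
  |U|=6: {0,1,3,5,6,7}:2  {1,3,4,5,6,7}:6  {2,3,4,5,6,7}:6
  start at 0(a): 12
  start at 2(f): 8
sum over floor = 20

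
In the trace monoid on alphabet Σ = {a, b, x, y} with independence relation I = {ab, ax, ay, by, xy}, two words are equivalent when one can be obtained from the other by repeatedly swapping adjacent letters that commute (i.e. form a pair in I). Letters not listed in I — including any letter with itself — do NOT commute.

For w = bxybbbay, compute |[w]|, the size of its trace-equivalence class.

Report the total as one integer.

168

0(b) covers ∅
1(x) covers 0:b
2(y) covers ∅
3(b) covers 1:x
4(b) covers 3:b
5(b) covers 4:b
6(a) covers ∅
7(y) covers 2:y
floor of heap: 0:b, 2:y, 6:a
completions by unplaced set U, small U first (add the entries for U minus each lowest piece of U):
  |U|=1: {5}:1  {6}:1  {7}:1
  |U|=2: {2,7}:1  {4,5}:1  {5,6}:2  {5,7}:2  {6,7}:2
  |U|=3: {2,5,7}:3  {2,6,7}:3  {3,4,5}:1  {4,5,6}:3  {4,5,7}:3  {5,6,7}:6
  |U|=4: {1,3,4,5}:1  {2,4,5,7}:6  {2,5,6,7}:12  {3,4,5,6}:4  {3,4,5,7}:4  {4,5,6,7}:12
  |U|=5: {0,1,3,4,5}:1  {1,3,4,5,6}:5  {1,3,4,5,7}:5  {2,3,4,5,7}:10  {2,4,5,6,7}:30  {3,4,5,6,7}:20
  |U|=6: {0,1,3,4,5,6}:6  {0,1,3,4,5,7}:6  {1,2,3,4,5,7}:15  {1,3,4,5,6,7}:30  {2,3,4,5,6,7}:60
  start at 0(b): 105
  start at 2(y): 42
  start at 6(a): 21
sum over floor = 168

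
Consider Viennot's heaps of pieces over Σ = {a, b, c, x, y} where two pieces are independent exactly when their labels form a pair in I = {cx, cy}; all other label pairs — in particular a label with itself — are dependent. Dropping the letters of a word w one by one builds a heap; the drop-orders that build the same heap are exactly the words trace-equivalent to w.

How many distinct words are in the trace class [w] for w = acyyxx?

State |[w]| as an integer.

5

0(a) covers ∅
1(c) covers 0:a
2(y) covers 0:a
3(y) covers 2:y
4(x) covers 3:y
5(x) covers 4:x
floor of heap: 0:a
completions by unplaced set U, small U first (add the entries for U minus each lowest piece of U):
  |U|=1: {1}:1  {5}:1
  |U|=2: {1,5}:2  {4,5}:1
  |U|=3: {1,4,5}:3  {3,4,5}:1
  |U|=4: {1,3,4,5}:4  {2,3,4,5}:1
  start at 0(a): 5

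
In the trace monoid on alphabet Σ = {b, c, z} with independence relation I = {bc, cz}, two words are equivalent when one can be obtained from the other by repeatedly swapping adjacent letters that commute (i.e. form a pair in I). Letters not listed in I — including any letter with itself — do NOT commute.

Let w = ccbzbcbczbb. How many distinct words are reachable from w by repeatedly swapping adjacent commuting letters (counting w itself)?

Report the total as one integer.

0(c) covers ∅
1(c) covers 0:c
2(b) covers ∅
3(z) covers 2:b
4(b) covers 3:z
5(c) covers 1:c
6(b) covers 4:b
7(c) covers 5:c
8(z) covers 6:b
9(b) covers 8:z
10(b) covers 9:b
floor of heap: 0:c, 2:b
completions by unplaced set U, small U first (add the entries for U minus each lowest piece of U):
  |U|=1: {7}:1  {10}:1
  |U|=2: {5,7}:1  {7,10}:2  {9,10}:1
  |U|=3: {1,5,7}:1  {5,7,10}:3  {7,9,10}:3  {8,9,10}:1
  |U|=4: {0,1,5,7}:1  {1,5,7,10}:4  {5,7,9,10}:6  {6,8,9,10}:1  {7,8,9,10}:4
  |U|=5: {0,1,5,7,10}:5  {1,5,7,9,10}:10  {4,6,8,9,10}:1  {5,7,8,9,10}:10  {6,7,8,9,10}:5
  |U|=6: {0,1,5,7,9,10}:15  {1,5,7,8,9,10}:20  {3,4,6,8,9,10}:1  {4,6,7,8,9,10}:6  {5,6,7,8,9,10}:15
  |U|=7: {0,1,5,7,8,9,10}:35  {1,5,6,7,8,9,10}:35  {2,3,4,6,8,9,10}:1  {3,4,6,7,8,9,10}:7  {4,5,6,7,8,9,10}:21
  |U|=8: {0,1,5,6,7,8,9,10}:70  {1,4,5,6,7,8,9,10}:56  {2,3,4,6,7,8,9,10}:8  {3,4,5,6,7,8,9,10}:28
  |U|=9: {0,1,4,5,6,7,8,9,10}:126  {1,3,4,5,6,7,8,9,10}:84  {2,3,4,5,6,7,8,9,10}:36
  start at 0(c): 120
  start at 2(b): 210
sum over floor = 330

330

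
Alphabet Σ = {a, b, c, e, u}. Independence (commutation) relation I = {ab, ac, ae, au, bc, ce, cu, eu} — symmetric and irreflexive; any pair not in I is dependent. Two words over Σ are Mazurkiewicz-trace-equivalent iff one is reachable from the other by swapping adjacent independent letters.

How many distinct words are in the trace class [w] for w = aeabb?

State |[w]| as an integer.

0(a) covers ∅
1(e) covers ∅
2(a) covers 0:a
3(b) covers 1:e
4(b) covers 3:b
floor of heap: 0:a, 1:e
completions by unplaced set U, small U first (add the entries for U minus each lowest piece of U):
  |U|=1: {2}:1  {4}:1
  |U|=2: {0,2}:1  {2,4}:2  {3,4}:1
  |U|=3: {0,2,4}:3  {1,3,4}:1  {2,3,4}:3
  start at 0(a): 4
  start at 1(e): 6
sum over floor = 10

10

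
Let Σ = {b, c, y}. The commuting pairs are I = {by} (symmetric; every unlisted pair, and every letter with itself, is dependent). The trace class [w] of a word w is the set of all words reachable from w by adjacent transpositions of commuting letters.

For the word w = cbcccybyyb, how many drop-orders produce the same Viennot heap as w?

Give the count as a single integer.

piece 0:c — minimal
piece 1:b rests on {0:c}
piece 2:c rests on {1:b}
piece 3:c rests on {2:c}
piece 4:c rests on {3:c}
piece 5:y rests on {4:c}
piece 6:b rests on {4:c}
piece 7:y rests on {5:y}
piece 8:y rests on {7:y}
piece 9:b rests on {6:b}
minimal pieces: {0:c}
ways to finish when only these pieces remain (= sum over removing one remaining piece with nothing left below it):
  1 left: {8}→1  {9}→1
  2 left: {6,9}→1  {7,8}→1  {8,9}→2
  3 left: {5,7,8}→1  {6,8,9}→3  {7,8,9}→3
  4 left: {5,7,8,9}→4  {6,7,8,9}→6
  5 left: {5,6,7,8,9}→10
  6 left: {4,5,6,7,8,9}→10
  7 left: {3,4,5,6,7,8,9}→10
  8 left: {2,3,4,5,6,7,8,9}→10
  placing 0:c first → 10 extensions

10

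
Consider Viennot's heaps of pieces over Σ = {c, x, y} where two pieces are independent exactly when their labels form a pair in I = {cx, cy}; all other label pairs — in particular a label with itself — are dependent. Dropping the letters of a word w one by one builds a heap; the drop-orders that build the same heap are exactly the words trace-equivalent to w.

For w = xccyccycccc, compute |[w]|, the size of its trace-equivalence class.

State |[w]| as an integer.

165

drop 0:x onto floor
drop 1:c onto floor
drop 2:c onto {1:c}
drop 3:y onto {0:x}
drop 4:c onto {2:c}
drop 5:c onto {4:c}
drop 6:y onto {3:y}
drop 7:c onto {5:c}
drop 8:c onto {7:c}
drop 9:c onto {8:c}
drop 10:c onto {9:c}
ground layer = {0:x, 1:c}
drop-orders for the pieces not yet dropped (sum over which currently-grounded one goes next):
  1 to go: {6} 1  {10} 1
  2 to go: {3,6} 1  {6,10} 2  {9,10} 1
  3 to go: {0,3,6} 1  {3,6,10} 3  {6,9,10} 3  {8,9,10} 1
  4 to go: {0,3,6,10} 4  {3,6,9,10} 6  {6,8,9,10} 4  {7,8,9,10} 1
  5 to go: {0,3,6,9,10} 10  {3,6,8,9,10} 10  {5,7,8,9,10} 1  {6,7,8,9,10} 5
  6 to go: {0,3,6,8,9,10} 20  {3,6,7,8,9,10} 15  {4,5,7,8,9,10} 1  {5,6,7,8,9,10} 6
  7 to go: {0,3,6,7,8,9,10} 35  {2,4,5,7,8,9,10} 1  {3,5,6,7,8,9,10} 21  {4,5,6,7,8,9,10} 7
  8 to go: {0,3,5,6,7,8,9,10} 56  {1,2,4,5,7,8,9,10} 1  {2,4,5,6,7,8,9,10} 8  {3,4,5,6,7,8,9,10} 28
  9 to go: {0,3,4,5,6,7,8,9,10} 84  {1,2,4,5,6,7,8,9,10} 9  {2,3,4,5,6,7,8,9,10} 36
  if 0:x drops first: 45 orders
  if 1:c drops first: 120 orders
heap linearizations: 165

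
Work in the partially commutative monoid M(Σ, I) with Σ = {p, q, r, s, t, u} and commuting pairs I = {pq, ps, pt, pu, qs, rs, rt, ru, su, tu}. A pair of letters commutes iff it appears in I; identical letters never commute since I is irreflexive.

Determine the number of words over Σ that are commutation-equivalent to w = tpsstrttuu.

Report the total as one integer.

piece 0:t — minimal
piece 1:p — minimal
piece 2:s rests on {0:t}
piece 3:s rests on {2:s}
piece 4:t rests on {3:s}
piece 5:r rests on {1:p}
piece 6:t rests on {4:t}
piece 7:t rests on {6:t}
piece 8:u — minimal
piece 9:u rests on {8:u}
minimal pieces: {0:t, 1:p, 8:u}
ways to finish when only these pieces remain (= sum over removing one remaining piece with nothing left below it):
  1 left: {5}→1  {7}→1  {9}→1
  2 left: {1,5}→1  {5,7}→2  {5,9}→2  {6,7}→1  {7,9}→2  {8,9}→1
  3 left: {1,5,7}→3  {1,5,9}→3  {4,6,7}→1  {5,6,7}→3  {5,7,9}→6  {5,8,9}→3  {6,7,9}→3  {7,8,9}→3
  4 left: {1,5,6,7}→6  {1,5,7,9}→12  {1,5,8,9}→6  {3,4,6,7}→1  {4,5,6,7}→4  {4,6,7,9}→4  {5,6,7,9}→12  {5,7,8,9}→12  {6,7,8,9}→6
  5 left: {1,4,5,6,7}→10  {1,5,6,7,9}→30  {1,5,7,8,9}→30  {2,3,4,6,7}→1  {3,4,5,6,7}→5  {3,4,6,7,9}→5  {4,5,6,7,9}→20  {4,6,7,8,9}→10  {5,6,7,8,9}→30
  6 left: {0,2,3,4,6,7}→1  {1,3,4,5,6,7}→15  {1,4,5,6,7,9}→60  {1,5,6,7,8,9}→90  {2,3,4,5,6,7}→6  {2,3,4,6,7,9}→6  {3,4,5,6,7,9}→30  {3,4,6,7,8,9}→15  {4,5,6,7,8,9}→60
  7 left: {0,2,3,4,5,6,7}→7  {0,2,3,4,6,7,9}→7  {1,2,3,4,5,6,7}→21  {1,3,4,5,6,7,9}→105  {1,4,5,6,7,8,9}→210  {2,3,4,5,6,7,9}→42  {2,3,4,6,7,8,9}→21  {3,4,5,6,7,8,9}→105
  8 left: {0,1,2,3,4,5,6,7}→28  {0,2,3,4,5,6,7,9}→56  {0,2,3,4,6,7,8,9}→28  {1,2,3,4,5,6,7,9}→168  {1,3,4,5,6,7,8,9}→420  {2,3,4,5,6,7,8,9}→168
  placing 0:t first → 756 extensions
  placing 1:p first → 252 extensions
  placing 8:u first → 252 extensions
total linear extensions = 1260

1260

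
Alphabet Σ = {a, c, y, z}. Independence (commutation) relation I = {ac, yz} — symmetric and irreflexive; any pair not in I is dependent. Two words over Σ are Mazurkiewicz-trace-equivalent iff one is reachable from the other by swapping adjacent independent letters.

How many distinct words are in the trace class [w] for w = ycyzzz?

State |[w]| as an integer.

#0=y has no predecessor
#1=c depends on [0:y]
#2=y depends on [1:c]
#3=z depends on [1:c]
#4=z depends on [3:z]
#5=z depends on [4:z]
sources: [0:y]
N(rest) = Σ N(rest − s) over sources s of rest; N(one piece) = 1:
  size 1 → [2]=1  [5]=1
  size 2 → [2,5]=2  [4,5]=1
  size 3 → [2,4,5]=3  [3,4,5]=1
  size 4 → [2,3,4,5]=4
  first=0(y) contributes 4

4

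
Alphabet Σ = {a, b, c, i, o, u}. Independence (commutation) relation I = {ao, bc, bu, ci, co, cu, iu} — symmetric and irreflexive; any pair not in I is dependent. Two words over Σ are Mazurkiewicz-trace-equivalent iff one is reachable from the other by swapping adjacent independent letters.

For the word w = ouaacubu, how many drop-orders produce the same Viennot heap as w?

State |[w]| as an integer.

0(o) covers ∅
1(u) covers 0:o
2(a) covers 1:u
3(a) covers 2:a
4(c) covers 3:a
5(u) covers 3:a
6(b) covers 3:a
7(u) covers 5:u
floor of heap: 0:o
completions by unplaced set U, small U first (add the entries for U minus each lowest piece of U):
  |U|=1: {4}:1  {6}:1  {7}:1
  |U|=2: {4,6}:2  {4,7}:2  {5,7}:1  {6,7}:2
  |U|=3: {4,5,7}:3  {4,6,7}:6  {5,6,7}:3
  |U|=4: {4,5,6,7}:12
  |U|=5: {3,4,5,6,7}:12
  |U|=6: {2,3,4,5,6,7}:12
  start at 0(o): 12

12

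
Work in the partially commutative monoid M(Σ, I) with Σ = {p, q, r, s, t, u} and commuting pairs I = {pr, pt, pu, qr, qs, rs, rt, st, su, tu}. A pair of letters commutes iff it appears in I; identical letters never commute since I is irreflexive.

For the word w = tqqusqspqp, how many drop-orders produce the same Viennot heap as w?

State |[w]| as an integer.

21

0(t) covers ∅
1(q) covers 0:t
2(q) covers 1:q
3(u) covers 2:q
4(s) covers ∅
5(q) covers 3:u
6(s) covers 4:s
7(p) covers 5:q, 6:s
8(q) covers 7:p
9(p) covers 8:q
floor of heap: 0:t, 4:s
completions by unplaced set U, small U first (add the entries for U minus each lowest piece of U):
  |U|=1: {9}:1
  |U|=2: {8,9}:1
  |U|=3: {7,8,9}:1
  |U|=4: {5,7,8,9}:1  {6,7,8,9}:1
  |U|=5: {3,5,7,8,9}:1  {4,6,7,8,9}:1  {5,6,7,8,9}:2
  |U|=6: {2,3,5,7,8,9}:1  {3,5,6,7,8,9}:3  {4,5,6,7,8,9}:3
  |U|=7: {1,2,3,5,7,8,9}:1  {2,3,5,6,7,8,9}:4  {3,4,5,6,7,8,9}:6
  |U|=8: {0,1,2,3,5,7,8,9}:1  {1,2,3,5,6,7,8,9}:5  {2,3,4,5,6,7,8,9}:10
  start at 0(t): 15
  start at 4(s): 6
sum over floor = 21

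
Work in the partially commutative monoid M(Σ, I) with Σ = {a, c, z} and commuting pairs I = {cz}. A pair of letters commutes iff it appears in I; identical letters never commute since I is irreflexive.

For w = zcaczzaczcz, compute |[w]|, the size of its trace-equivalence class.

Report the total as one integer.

0(z) covers ∅
1(c) covers ∅
2(a) covers 0:z, 1:c
3(c) covers 2:a
4(z) covers 2:a
5(z) covers 4:z
6(a) covers 3:c, 5:z
7(c) covers 6:a
8(z) covers 6:a
9(c) covers 7:c
10(z) covers 8:z
floor of heap: 0:z, 1:c
completions by unplaced set U, small U first (add the entries for U minus each lowest piece of U):
  |U|=1: {9}:1  {10}:1
  |U|=2: {7,9}:1  {8,10}:1  {9,10}:2
  |U|=3: {7,9,10}:3  {8,9,10}:3
  |U|=4: {7,8,9,10}:6
  |U|=5: {6,7,8,9,10}:6
  |U|=6: {3,6,7,8,9,10}:6  {5,6,7,8,9,10}:6
  |U|=7: {3,5,6,7,8,9,10}:12  {4,5,6,7,8,9,10}:6
  |U|=8: {3,4,5,6,7,8,9,10}:18
  |U|=9: {2,3,4,5,6,7,8,9,10}:18
  start at 0(z): 18
  start at 1(c): 18
sum over floor = 36

36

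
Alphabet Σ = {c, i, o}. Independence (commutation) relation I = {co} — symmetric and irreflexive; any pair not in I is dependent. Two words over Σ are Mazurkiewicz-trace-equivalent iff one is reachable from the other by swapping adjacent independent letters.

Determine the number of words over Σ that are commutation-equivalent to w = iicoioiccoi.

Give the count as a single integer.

piece 0:i — minimal
piece 1:i rests on {0:i}
piece 2:c rests on {1:i}
piece 3:o rests on {1:i}
piece 4:i rests on {2:c, 3:o}
piece 5:o rests on {4:i}
piece 6:i rests on {5:o}
piece 7:c rests on {6:i}
piece 8:c rests on {7:c}
piece 9:o rests on {6:i}
piece 10:i rests on {8:c, 9:o}
minimal pieces: {0:i}
ways to finish when only these pieces remain (= sum over removing one remaining piece with nothing left below it):
  1 left: {10}→1
  2 left: {8,10}→1  {9,10}→1
  3 left: {7,8,10}→1  {8,9,10}→2
  4 left: {7,8,9,10}→3
  5 left: {6,7,8,9,10}→3
  6 left: {5,6,7,8,9,10}→3
  7 left: {4,5,6,7,8,9,10}→3
  8 left: {2,4,5,6,7,8,9,10}→3  {3,4,5,6,7,8,9,10}→3
  9 left: {2,3,4,5,6,7,8,9,10}→6
  placing 0:i first → 6 extensions

6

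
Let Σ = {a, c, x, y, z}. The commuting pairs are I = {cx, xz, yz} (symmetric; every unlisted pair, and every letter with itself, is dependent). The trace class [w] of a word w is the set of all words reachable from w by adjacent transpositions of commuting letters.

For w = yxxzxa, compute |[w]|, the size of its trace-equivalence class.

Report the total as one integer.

5

piece 0:y — minimal
piece 1:x rests on {0:y}
piece 2:x rests on {1:x}
piece 3:z — minimal
piece 4:x rests on {2:x}
piece 5:a rests on {3:z, 4:x}
minimal pieces: {0:y, 3:z}
ways to finish when only these pieces remain (= sum over removing one remaining piece with nothing left below it):
  1 left: {5}→1
  2 left: {3,5}→1  {4,5}→1
  3 left: {2,4,5}→1  {3,4,5}→2
  4 left: {1,2,4,5}→1  {2,3,4,5}→3
  placing 0:y first → 4 extensions
  placing 3:z first → 1 extensions
total linear extensions = 5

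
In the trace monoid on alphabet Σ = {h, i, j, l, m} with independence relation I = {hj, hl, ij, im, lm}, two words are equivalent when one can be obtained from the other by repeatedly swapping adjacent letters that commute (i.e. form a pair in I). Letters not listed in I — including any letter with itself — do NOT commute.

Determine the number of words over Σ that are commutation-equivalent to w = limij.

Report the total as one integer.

0(l) covers ∅
1(i) covers 0:l
2(m) covers ∅
3(i) covers 1:i
4(j) covers 0:l, 2:m
floor of heap: 0:l, 2:m
completions by unplaced set U, small U first (add the entries for U minus each lowest piece of U):
  |U|=1: {3}:1  {4}:1
  |U|=2: {1,3}:1  {2,4}:1  {3,4}:2
  |U|=3: {1,3,4}:3  {2,3,4}:3
  start at 0(l): 6
  start at 2(m): 3
sum over floor = 9

9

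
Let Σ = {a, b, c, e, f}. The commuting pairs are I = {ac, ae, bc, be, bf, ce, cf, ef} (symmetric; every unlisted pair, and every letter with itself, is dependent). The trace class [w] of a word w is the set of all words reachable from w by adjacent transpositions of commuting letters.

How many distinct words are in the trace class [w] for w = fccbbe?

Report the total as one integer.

180

piece 0:f — minimal
piece 1:c — minimal
piece 2:c rests on {1:c}
piece 3:b — minimal
piece 4:b rests on {3:b}
piece 5:e — minimal
minimal pieces: {0:f, 1:c, 3:b, 5:e}
ways to finish when only these pieces remain (= sum over removing one remaining piece with nothing left below it):
  1 left: {0}→1  {2}→1  {4}→1  {5}→1
  2 left: {0,2}→2  {0,4}→2  {0,5}→2  {1,2}→1  {2,4}→2  {2,5}→2  {3,4}→1  {4,5}→2
  3 left: {0,1,2}→3  {0,2,4}→6  {0,2,5}→6  {0,3,4}→3  {0,4,5}→6  {1,2,4}→3  {1,2,5}→3  {2,3,4}→3  {2,4,5}→6  {3,4,5}→3
  4 left: {0,1,2,4}→12  {0,1,2,5}→12  {0,2,3,4}→12  {0,2,4,5}→24  {0,3,4,5}→12  {1,2,3,4}→6  {1,2,4,5}→12  {2,3,4,5}→12
  placing 0:f first → 30 extensions
  placing 1:c first → 60 extensions
  placing 3:b first → 60 extensions
  placing 5:e first → 30 extensions
total linear extensions = 180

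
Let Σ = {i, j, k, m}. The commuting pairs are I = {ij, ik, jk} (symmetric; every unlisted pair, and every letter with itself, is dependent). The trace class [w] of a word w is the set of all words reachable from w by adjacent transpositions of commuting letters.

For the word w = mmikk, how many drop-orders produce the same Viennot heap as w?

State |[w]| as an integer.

3

piece 0:m — minimal
piece 1:m rests on {0:m}
piece 2:i rests on {1:m}
piece 3:k rests on {1:m}
piece 4:k rests on {3:k}
minimal pieces: {0:m}
ways to finish when only these pieces remain (= sum over removing one remaining piece with nothing left below it):
  1 left: {2}→1  {4}→1
  2 left: {2,4}→2  {3,4}→1
  3 left: {2,3,4}→3
  placing 0:m first → 3 extensions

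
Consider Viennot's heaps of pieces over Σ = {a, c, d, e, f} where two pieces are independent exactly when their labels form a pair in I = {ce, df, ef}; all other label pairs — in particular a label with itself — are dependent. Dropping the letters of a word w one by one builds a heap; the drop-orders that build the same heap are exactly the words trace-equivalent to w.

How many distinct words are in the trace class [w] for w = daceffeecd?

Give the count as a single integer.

#0=d has no predecessor
#1=a depends on [0:d]
#2=c depends on [1:a]
#3=e depends on [1:a]
#4=f depends on [2:c]
#5=f depends on [4:f]
#6=e depends on [3:e]
#7=e depends on [6:e]
#8=c depends on [5:f]
#9=d depends on [7:e, 8:c]
sources: [0:d]
N(rest) = Σ N(rest − s) over sources s of rest; N(one piece) = 1:
  size 1 → [9]=1
  size 2 → [7,9]=1  [8,9]=1
  size 3 → [5,8,9]=1  [6,7,9]=1  [7,8,9]=2
  size 4 → [3,6,7,9]=1  [4,5,8,9]=1  [5,7,8,9]=3  [6,7,8,9]=3
  size 5 → [2,4,5,8,9]=1  [3,6,7,8,9]=4  [4,5,7,8,9]=4  [5,6,7,8,9]=6
  size 6 → [2,4,5,7,8,9]=5  [3,5,6,7,8,9]=10  [4,5,6,7,8,9]=10
  size 7 → [2,4,5,6,7,8,9]=15  [3,4,5,6,7,8,9]=20
  size 8 → [2,3,4,5,6,7,8,9]=35
  first=0(d) contributes 35

35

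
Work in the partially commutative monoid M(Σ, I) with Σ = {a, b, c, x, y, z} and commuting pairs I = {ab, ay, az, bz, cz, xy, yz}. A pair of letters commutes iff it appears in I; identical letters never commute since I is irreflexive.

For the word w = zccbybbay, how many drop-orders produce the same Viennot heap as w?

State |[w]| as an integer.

54

piece 0:z — minimal
piece 1:c — minimal
piece 2:c rests on {1:c}
piece 3:b rests on {2:c}
piece 4:y rests on {3:b}
piece 5:b rests on {4:y}
piece 6:b rests on {5:b}
piece 7:a rests on {2:c}
piece 8:y rests on {6:b}
minimal pieces: {0:z, 1:c}
ways to finish when only these pieces remain (= sum over removing one remaining piece with nothing left below it):
  1 left: {0}→1  {7}→1  {8}→1
  2 left: {0,7}→2  {0,8}→2  {6,8}→1  {7,8}→2
  3 left: {0,6,8}→3  {0,7,8}→6  {5,6,8}→1  {6,7,8}→3
  4 left: {0,5,6,8}→4  {0,6,7,8}→12  {4,5,6,8}→1  {5,6,7,8}→4
  5 left: {0,4,5,6,8}→5  {0,5,6,7,8}→20  {3,4,5,6,8}→1  {4,5,6,7,8}→5
  6 left: {0,3,4,5,6,8}→6  {0,4,5,6,7,8}→30  {3,4,5,6,7,8}→6
  7 left: {0,3,4,5,6,7,8}→42  {2,3,4,5,6,7,8}→6
  placing 0:z first → 6 extensions
  placing 1:c first → 48 extensions
total linear extensions = 54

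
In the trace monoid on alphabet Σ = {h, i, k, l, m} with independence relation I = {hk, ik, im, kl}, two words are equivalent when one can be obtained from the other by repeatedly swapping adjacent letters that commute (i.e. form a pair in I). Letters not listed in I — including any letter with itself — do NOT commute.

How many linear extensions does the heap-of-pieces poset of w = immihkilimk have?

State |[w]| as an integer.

piece 0:i — minimal
piece 1:m — minimal
piece 2:m rests on {1:m}
piece 3:i rests on {0:i}
piece 4:h rests on {2:m, 3:i}
piece 5:k rests on {2:m}
piece 6:i rests on {4:h}
piece 7:l rests on {6:i}
piece 8:i rests on {7:l}
piece 9:m rests on {5:k, 7:l}
piece 10:k rests on {9:m}
minimal pieces: {0:i, 1:m}
ways to finish when only these pieces remain (= sum over removing one remaining piece with nothing left below it):
  1 left: {8}→1  {10}→1
  2 left: {8,10}→2  {9,10}→1
  3 left: {5,9,10}→1  {8,9,10}→3
  4 left: {5,8,9,10}→4  {7,8,9,10}→3
  5 left: {5,7,8,9,10}→7  {6,7,8,9,10}→3
  6 left: {4,6,7,8,9,10}→3  {5,6,7,8,9,10}→10
  7 left: {3,4,6,7,8,9,10}→3  {4,5,6,7,8,9,10}→13
  8 left: {0,3,4,6,7,8,9,10}→3  {2,4,5,6,7,8,9,10}→13  {3,4,5,6,7,8,9,10}→16
  9 left: {0,3,4,5,6,7,8,9,10}→19  {1,2,4,5,6,7,8,9,10}→13  {2,3,4,5,6,7,8,9,10}→29
  placing 0:i first → 42 extensions
  placing 1:m first → 48 extensions
total linear extensions = 90

90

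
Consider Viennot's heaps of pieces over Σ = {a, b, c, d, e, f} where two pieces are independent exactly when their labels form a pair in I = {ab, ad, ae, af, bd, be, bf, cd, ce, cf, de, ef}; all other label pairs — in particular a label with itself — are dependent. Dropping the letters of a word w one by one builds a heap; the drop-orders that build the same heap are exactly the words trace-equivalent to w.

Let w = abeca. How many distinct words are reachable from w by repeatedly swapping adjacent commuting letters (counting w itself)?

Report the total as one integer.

10

piece 0:a — minimal
piece 1:b — minimal
piece 2:e — minimal
piece 3:c rests on {0:a, 1:b}
piece 4:a rests on {3:c}
minimal pieces: {0:a, 1:b, 2:e}
ways to finish when only these pieces remain (= sum over removing one remaining piece with nothing left below it):
  1 left: {2}→1  {4}→1
  2 left: {2,4}→2  {3,4}→1
  3 left: {0,3,4}→1  {1,3,4}→1  {2,3,4}→3
  placing 0:a first → 4 extensions
  placing 1:b first → 4 extensions
  placing 2:e first → 2 extensions
total linear extensions = 10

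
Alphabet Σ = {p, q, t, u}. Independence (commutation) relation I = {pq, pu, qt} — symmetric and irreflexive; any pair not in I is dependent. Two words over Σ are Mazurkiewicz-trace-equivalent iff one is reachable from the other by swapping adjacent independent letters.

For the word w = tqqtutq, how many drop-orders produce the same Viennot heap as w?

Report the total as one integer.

piece 0:t — minimal
piece 1:q — minimal
piece 2:q rests on {1:q}
piece 3:t rests on {0:t}
piece 4:u rests on {2:q, 3:t}
piece 5:t rests on {4:u}
piece 6:q rests on {4:u}
minimal pieces: {0:t, 1:q}
ways to finish when only these pieces remain (= sum over removing one remaining piece with nothing left below it):
  1 left: {5}→1  {6}→1
  2 left: {5,6}→2
  3 left: {4,5,6}→2
  4 left: {2,4,5,6}→2  {3,4,5,6}→2
  5 left: {0,3,4,5,6}→2  {1,2,4,5,6}→2  {2,3,4,5,6}→4
  placing 0:t first → 6 extensions
  placing 1:q first → 6 extensions
total linear extensions = 12

12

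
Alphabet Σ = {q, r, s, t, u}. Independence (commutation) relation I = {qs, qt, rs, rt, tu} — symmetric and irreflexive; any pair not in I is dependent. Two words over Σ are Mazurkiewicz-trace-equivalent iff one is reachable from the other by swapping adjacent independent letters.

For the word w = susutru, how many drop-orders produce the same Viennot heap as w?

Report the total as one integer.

drop 0:s onto floor
drop 1:u onto {0:s}
drop 2:s onto {1:u}
drop 3:u onto {2:s}
drop 4:t onto {2:s}
drop 5:r onto {3:u}
drop 6:u onto {5:r}
ground layer = {0:s}
drop-orders for the pieces not yet dropped (sum over which currently-grounded one goes next):
  1 to go: {4} 1  {6} 1
  2 to go: {4,6} 2  {5,6} 1
  3 to go: {3,5,6} 1  {4,5,6} 3
  4 to go: {3,4,5,6} 4
  5 to go: {2,3,4,5,6} 4
  if 0:s drops first: 4 orders

4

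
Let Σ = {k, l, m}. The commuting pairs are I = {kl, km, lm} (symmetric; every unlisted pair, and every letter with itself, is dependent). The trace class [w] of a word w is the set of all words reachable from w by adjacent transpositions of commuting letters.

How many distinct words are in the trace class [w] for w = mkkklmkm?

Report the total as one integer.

280

drop 0:m onto floor
drop 1:k onto floor
drop 2:k onto {1:k}
drop 3:k onto {2:k}
drop 4:l onto floor
drop 5:m onto {0:m}
drop 6:k onto {3:k}
drop 7:m onto {5:m}
ground layer = {0:m, 1:k, 4:l}
drop-orders for the pieces not yet dropped (sum over which currently-grounded one goes next):
  1 to go: {4} 1  {6} 1  {7} 1
  2 to go: {3,6} 1  {4,6} 2  {4,7} 2  {5,7} 1  {6,7} 2
  3 to go: {0,5,7} 1  {2,3,6} 1  {3,4,6} 3  {3,6,7} 3  {4,5,7} 3  {4,6,7} 6  {5,6,7} 3
  4 to go: {0,4,5,7} 4  {0,5,6,7} 4  {1,2,3,6} 1  {2,3,4,6} 4  {2,3,6,7} 4  {3,4,6,7} 12  {3,5,6,7} 6  {4,5,6,7} 12
  5 to go: {0,3,5,6,7} 10  {0,4,5,6,7} 20  {1,2,3,4,6} 5  {1,2,3,6,7} 5  {2,3,4,6,7} 20  {2,3,5,6,7} 10  {3,4,5,6,7} 30
  6 to go: {0,2,3,5,6,7} 20  {0,3,4,5,6,7} 60  {1,2,3,4,6,7} 30  {1,2,3,5,6,7} 15  {2,3,4,5,6,7} 60
  if 0:m drops first: 105 orders
  if 1:k drops first: 140 orders
  if 4:l drops first: 35 orders
heap linearizations: 280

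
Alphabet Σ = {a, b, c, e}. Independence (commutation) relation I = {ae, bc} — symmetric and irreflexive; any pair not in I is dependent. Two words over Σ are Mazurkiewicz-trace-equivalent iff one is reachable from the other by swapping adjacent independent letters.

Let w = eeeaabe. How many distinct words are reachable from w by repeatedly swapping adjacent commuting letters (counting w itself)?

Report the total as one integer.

10

#0=e has no predecessor
#1=e depends on [0:e]
#2=e depends on [1:e]
#3=a has no predecessor
#4=a depends on [3:a]
#5=b depends on [2:e, 4:a]
#6=e depends on [5:b]
sources: [0:e, 3:a]
N(rest) = Σ N(rest − s) over sources s of rest; N(one piece) = 1:
  size 1 → [6]=1
  size 2 → [5,6]=1
  size 3 → [2,5,6]=1  [4,5,6]=1
  size 4 → [1,2,5,6]=1  [2,4,5,6]=2  [3,4,5,6]=1
  size 5 → [0,1,2,5,6]=1  [1,2,4,5,6]=3  [2,3,4,5,6]=3
  first=0(e) contributes 6
  first=3(a) contributes 4
|[w]| = 10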